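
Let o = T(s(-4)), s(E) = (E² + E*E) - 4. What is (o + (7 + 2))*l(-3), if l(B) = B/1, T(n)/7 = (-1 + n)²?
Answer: -15336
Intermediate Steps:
s(E) = -4 + 2*E² (s(E) = (E² + E²) - 4 = 2*E² - 4 = -4 + 2*E²)
T(n) = 7*(-1 + n)²
l(B) = B (l(B) = B*1 = B)
o = 5103 (o = 7*(-1 + (-4 + 2*(-4)²))² = 7*(-1 + (-4 + 2*16))² = 7*(-1 + (-4 + 32))² = 7*(-1 + 28)² = 7*27² = 7*729 = 5103)
(o + (7 + 2))*l(-3) = (5103 + (7 + 2))*(-3) = (5103 + 9)*(-3) = 5112*(-3) = -15336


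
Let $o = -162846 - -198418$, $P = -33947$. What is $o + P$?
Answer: $1625$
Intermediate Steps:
$o = 35572$ ($o = -162846 + 198418 = 35572$)
$o + P = 35572 - 33947 = 1625$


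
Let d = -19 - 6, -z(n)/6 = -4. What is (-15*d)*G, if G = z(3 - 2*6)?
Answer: 9000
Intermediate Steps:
z(n) = 24 (z(n) = -6*(-4) = 24)
G = 24
d = -25
(-15*d)*G = -15*(-25)*24 = 375*24 = 9000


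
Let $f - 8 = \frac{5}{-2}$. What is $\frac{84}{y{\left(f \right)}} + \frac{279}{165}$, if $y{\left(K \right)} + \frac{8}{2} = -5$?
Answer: $- \frac{1261}{165} \approx -7.6424$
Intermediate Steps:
$f = \frac{11}{2}$ ($f = 8 + \frac{5}{-2} = 8 + 5 \left(- \frac{1}{2}\right) = 8 - \frac{5}{2} = \frac{11}{2} \approx 5.5$)
$y{\left(K \right)} = -9$ ($y{\left(K \right)} = -4 - 5 = -9$)
$\frac{84}{y{\left(f \right)}} + \frac{279}{165} = \frac{84}{-9} + \frac{279}{165} = 84 \left(- \frac{1}{9}\right) + 279 \cdot \frac{1}{165} = - \frac{28}{3} + \frac{93}{55} = - \frac{1261}{165}$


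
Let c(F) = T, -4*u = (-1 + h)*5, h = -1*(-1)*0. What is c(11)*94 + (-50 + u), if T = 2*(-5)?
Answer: -3955/4 ≈ -988.75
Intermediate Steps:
h = 0 (h = 1*0 = 0)
u = 5/4 (u = -(-1 + 0)*5/4 = -(-1)*5/4 = -1/4*(-5) = 5/4 ≈ 1.2500)
T = -10
c(F) = -10
c(11)*94 + (-50 + u) = -10*94 + (-50 + 5/4) = -940 - 195/4 = -3955/4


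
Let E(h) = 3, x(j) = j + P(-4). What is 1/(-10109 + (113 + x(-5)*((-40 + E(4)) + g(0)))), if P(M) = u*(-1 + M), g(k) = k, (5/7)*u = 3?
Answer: -1/9034 ≈ -0.00011069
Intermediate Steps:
u = 21/5 (u = (7/5)*3 = 21/5 ≈ 4.2000)
P(M) = -21/5 + 21*M/5 (P(M) = 21*(-1 + M)/5 = -21/5 + 21*M/5)
x(j) = -21 + j (x(j) = j + (-21/5 + (21/5)*(-4)) = j + (-21/5 - 84/5) = j - 21 = -21 + j)
1/(-10109 + (113 + x(-5)*((-40 + E(4)) + g(0)))) = 1/(-10109 + (113 + (-21 - 5)*((-40 + 3) + 0))) = 1/(-10109 + (113 - 26*(-37 + 0))) = 1/(-10109 + (113 - 26*(-37))) = 1/(-10109 + (113 + 962)) = 1/(-10109 + 1075) = 1/(-9034) = -1/9034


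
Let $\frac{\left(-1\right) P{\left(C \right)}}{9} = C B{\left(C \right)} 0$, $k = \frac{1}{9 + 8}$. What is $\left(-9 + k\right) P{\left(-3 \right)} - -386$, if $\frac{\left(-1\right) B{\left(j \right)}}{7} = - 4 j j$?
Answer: $386$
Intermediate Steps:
$B{\left(j \right)} = 28 j^{2}$ ($B{\left(j \right)} = - 7 - 4 j j = - 7 \left(- 4 j^{2}\right) = 28 j^{2}$)
$k = \frac{1}{17} \approx 0.058824$
$P{\left(C \right)} = 0$ ($P{\left(C \right)} = - 9 C 28 C^{2} \cdot 0 = - 9 \cdot 28 C^{3} \cdot 0 = \left(-9\right) 0 = 0$)
$\left(-9 + k\right) P{\left(-3 \right)} - -386 = \left(-9 + \frac{1}{17}\right) 0 - -386 = \left(- \frac{152}{17}\right) 0 + 386 = 0 + 386 = 386$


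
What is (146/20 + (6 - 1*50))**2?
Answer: 134689/100 ≈ 1346.9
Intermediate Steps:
(146/20 + (6 - 1*50))**2 = (146*(1/20) + (6 - 50))**2 = (73/10 - 44)**2 = (-367/10)**2 = 134689/100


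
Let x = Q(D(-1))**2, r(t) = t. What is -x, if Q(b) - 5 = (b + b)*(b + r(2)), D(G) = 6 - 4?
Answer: -441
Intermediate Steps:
D(G) = 2
Q(b) = 5 + 2*b*(2 + b) (Q(b) = 5 + (b + b)*(b + 2) = 5 + (2*b)*(2 + b) = 5 + 2*b*(2 + b))
x = 441 (x = (5 + 2*2**2 + 4*2)**2 = (5 + 2*4 + 8)**2 = (5 + 8 + 8)**2 = 21**2 = 441)
-x = -1*441 = -441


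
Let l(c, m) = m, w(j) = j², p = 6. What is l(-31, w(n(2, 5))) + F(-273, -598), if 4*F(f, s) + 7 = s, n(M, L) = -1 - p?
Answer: -409/4 ≈ -102.25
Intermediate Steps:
n(M, L) = -7 (n(M, L) = -1 - 1*6 = -1 - 6 = -7)
F(f, s) = -7/4 + s/4
l(-31, w(n(2, 5))) + F(-273, -598) = (-7)² + (-7/4 + (¼)*(-598)) = 49 + (-7/4 - 299/2) = 49 - 605/4 = -409/4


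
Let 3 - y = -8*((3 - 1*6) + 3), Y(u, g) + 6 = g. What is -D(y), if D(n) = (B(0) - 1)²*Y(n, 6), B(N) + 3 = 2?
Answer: 0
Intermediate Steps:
B(N) = -1 (B(N) = -3 + 2 = -1)
Y(u, g) = -6 + g
y = 3 (y = 3 - (-8)*((3 - 1*6) + 3) = 3 - (-8)*((3 - 6) + 3) = 3 - (-8)*(-3 + 3) = 3 - (-8)*0 = 3 - 1*0 = 3 + 0 = 3)
D(n) = 0 (D(n) = (-1 - 1)²*(-6 + 6) = (-2)²*0 = 4*0 = 0)
-D(y) = -1*0 = 0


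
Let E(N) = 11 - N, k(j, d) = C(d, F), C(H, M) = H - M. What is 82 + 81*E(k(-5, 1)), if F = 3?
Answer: 1135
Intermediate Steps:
k(j, d) = -3 + d (k(j, d) = d - 1*3 = d - 3 = -3 + d)
82 + 81*E(k(-5, 1)) = 82 + 81*(11 - (-3 + 1)) = 82 + 81*(11 - 1*(-2)) = 82 + 81*(11 + 2) = 82 + 81*13 = 82 + 1053 = 1135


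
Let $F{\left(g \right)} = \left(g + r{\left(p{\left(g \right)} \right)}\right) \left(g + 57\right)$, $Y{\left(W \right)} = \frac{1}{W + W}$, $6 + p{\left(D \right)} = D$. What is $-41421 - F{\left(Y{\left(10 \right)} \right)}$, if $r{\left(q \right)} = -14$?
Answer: $- \frac{16250061}{400} \approx -40625.0$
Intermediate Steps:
$p{\left(D \right)} = -6 + D$
$Y{\left(W \right)} = \frac{1}{2 W}$
$F{\left(g \right)} = \left(-14 + g\right) \left(57 + g\right)$ ($F{\left(g \right)} = \left(g - 14\right) \left(g + 57\right) = \left(-14 + g\right) \left(57 + g\right)$)
$-41421 - F{\left(Y{\left(10 \right)} \right)} = -41421 - \left(-798 + \left(\frac{1}{2 \cdot 10}\right)^{2} + 43 \frac{1}{2 \cdot 10}\right) = -41421 - \left(-798 + \left(\frac{1}{2} \cdot \frac{1}{10}\right)^{2} + 43 \cdot \frac{1}{2} \cdot \frac{1}{10}\right) = -41421 - \left(-798 + \left(\frac{1}{20}\right)^{2} + 43 \cdot \frac{1}{20}\right) = -41421 - \left(-798 + \frac{1}{400} + \frac{43}{20}\right) = -41421 - - \frac{318339}{400} = -41421 + \frac{318339}{400} = - \frac{16250061}{400}$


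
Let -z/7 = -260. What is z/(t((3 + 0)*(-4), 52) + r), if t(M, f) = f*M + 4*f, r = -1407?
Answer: -1820/1823 ≈ -0.99835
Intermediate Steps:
t(M, f) = 4*f + M*f (t(M, f) = M*f + 4*f = 4*f + M*f)
z = 1820 (z = -7*(-260) = 1820)
z/(t((3 + 0)*(-4), 52) + r) = 1820/(52*(4 + (3 + 0)*(-4)) - 1407) = 1820/(52*(4 + 3*(-4)) - 1407) = 1820/(52*(4 - 12) - 1407) = 1820/(52*(-8) - 1407) = 1820/(-416 - 1407) = 1820/(-1823) = -1/1823*1820 = -1820/1823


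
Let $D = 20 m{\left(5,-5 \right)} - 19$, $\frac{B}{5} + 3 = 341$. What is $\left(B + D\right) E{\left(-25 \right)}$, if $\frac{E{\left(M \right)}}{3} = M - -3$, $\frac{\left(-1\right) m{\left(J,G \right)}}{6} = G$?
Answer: $-149886$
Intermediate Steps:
$B = 1690$ ($B = -15 + 5 \cdot 341 = -15 + 1705 = 1690$)
$m{\left(J,G \right)} = - 6 G$
$D = 581$ ($D = 20 \left(\left(-6\right) \left(-5\right)\right) - 19 = 20 \cdot 30 - 19 = 600 - 19 = 581$)
$E{\left(M \right)} = 9 + 3 M$ ($E{\left(M \right)} = 3 \left(M - -3\right) = 3 \left(M + 3\right) = 3 \left(3 + M\right) = 9 + 3 M$)
$\left(B + D\right) E{\left(-25 \right)} = \left(1690 + 581\right) \left(9 + 3 \left(-25\right)\right) = 2271 \left(9 - 75\right) = 2271 \left(-66\right) = -149886$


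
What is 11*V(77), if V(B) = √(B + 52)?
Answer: 11*√129 ≈ 124.94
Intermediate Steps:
V(B) = √(52 + B)
11*V(77) = 11*√(52 + 77) = 11*√129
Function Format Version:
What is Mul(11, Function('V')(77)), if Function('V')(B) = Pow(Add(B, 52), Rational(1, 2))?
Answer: Mul(11, Pow(129, Rational(1, 2))) ≈ 124.94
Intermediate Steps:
Function('V')(B) = Pow(Add(52, B), Rational(1, 2))
Mul(11, Function('V')(77)) = Mul(11, Pow(Add(52, 77), Rational(1, 2))) = Mul(11, Pow(129, Rational(1, 2)))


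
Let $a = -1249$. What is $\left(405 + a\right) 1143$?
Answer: $-964692$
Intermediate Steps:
$\left(405 + a\right) 1143 = \left(405 - 1249\right) 1143 = \left(-844\right) 1143 = -964692$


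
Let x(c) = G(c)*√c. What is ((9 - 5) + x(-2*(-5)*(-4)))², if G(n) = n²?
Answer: -102399984 + 25600*I*√10 ≈ -1.024e+8 + 80954.0*I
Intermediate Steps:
x(c) = c^(5/2) (x(c) = c²*√c = c^(5/2))
((9 - 5) + x(-2*(-5)*(-4)))² = ((9 - 5) + (-2*(-5)*(-4))^(5/2))² = (4 + (10*(-4))^(5/2))² = (4 + (-40)^(5/2))² = (4 + 3200*I*√10)²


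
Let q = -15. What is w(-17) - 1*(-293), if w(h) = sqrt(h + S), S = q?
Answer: 293 + 4*I*sqrt(2) ≈ 293.0 + 5.6569*I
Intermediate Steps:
S = -15
w(h) = sqrt(-15 + h) (w(h) = sqrt(h - 15) = sqrt(-15 + h))
w(-17) - 1*(-293) = sqrt(-15 - 17) - 1*(-293) = sqrt(-32) + 293 = 4*I*sqrt(2) + 293 = 293 + 4*I*sqrt(2)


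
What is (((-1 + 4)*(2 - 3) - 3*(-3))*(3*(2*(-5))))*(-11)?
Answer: 1980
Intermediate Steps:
(((-1 + 4)*(2 - 3) - 3*(-3))*(3*(2*(-5))))*(-11) = ((3*(-1) + 9)*(3*(-10)))*(-11) = ((-3 + 9)*(-30))*(-11) = (6*(-30))*(-11) = -180*(-11) = 1980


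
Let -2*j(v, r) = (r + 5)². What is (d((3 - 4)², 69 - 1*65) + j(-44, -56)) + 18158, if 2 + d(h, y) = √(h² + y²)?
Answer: 33711/2 + √17 ≈ 16860.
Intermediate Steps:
j(v, r) = -(5 + r)²/2 (j(v, r) = -(r + 5)²/2 = -(5 + r)²/2)
d(h, y) = -2 + √(h² + y²)
(d((3 - 4)², 69 - 1*65) + j(-44, -56)) + 18158 = ((-2 + √(((3 - 4)²)² + (69 - 1*65)²)) - (5 - 56)²/2) + 18158 = ((-2 + √(((-1)²)² + (69 - 65)²)) - ½*(-51)²) + 18158 = ((-2 + √(1² + 4²)) - ½*2601) + 18158 = ((-2 + √(1 + 16)) - 2601/2) + 18158 = ((-2 + √17) - 2601/2) + 18158 = (-2605/2 + √17) + 18158 = 33711/2 + √17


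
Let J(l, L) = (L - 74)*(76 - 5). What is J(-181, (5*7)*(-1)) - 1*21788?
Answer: -29527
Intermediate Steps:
J(l, L) = -5254 + 71*L (J(l, L) = (-74 + L)*71 = -5254 + 71*L)
J(-181, (5*7)*(-1)) - 1*21788 = (-5254 + 71*((5*7)*(-1))) - 1*21788 = (-5254 + 71*(35*(-1))) - 21788 = (-5254 + 71*(-35)) - 21788 = (-5254 - 2485) - 21788 = -7739 - 21788 = -29527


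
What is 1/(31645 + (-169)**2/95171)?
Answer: 95171/3011714856 ≈ 3.1600e-5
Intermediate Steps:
1/(31645 + (-169)**2/95171) = 1/(31645 + 28561*(1/95171)) = 1/(31645 + 28561/95171) = 1/(3011714856/95171) = 95171/3011714856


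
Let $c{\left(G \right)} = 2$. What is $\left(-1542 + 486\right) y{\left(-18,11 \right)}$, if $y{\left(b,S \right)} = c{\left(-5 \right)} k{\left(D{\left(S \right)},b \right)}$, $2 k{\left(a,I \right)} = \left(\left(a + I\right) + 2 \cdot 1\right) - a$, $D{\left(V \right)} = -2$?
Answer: $16896$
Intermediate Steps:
$k{\left(a,I \right)} = 1 + \frac{I}{2}$ ($k{\left(a,I \right)} = \frac{\left(\left(a + I\right) + 2 \cdot 1\right) - a}{2} = \frac{\left(\left(I + a\right) + 2\right) - a}{2} = \frac{\left(2 + I + a\right) - a}{2} = \frac{2 + I}{2} = 1 + \frac{I}{2}$)
$y{\left(b,S \right)} = 2 + b$ ($y{\left(b,S \right)} = 2 \left(1 + \frac{b}{2}\right) = 2 + b$)
$\left(-1542 + 486\right) y{\left(-18,11 \right)} = \left(-1542 + 486\right) \left(2 - 18\right) = \left(-1056\right) \left(-16\right) = 16896$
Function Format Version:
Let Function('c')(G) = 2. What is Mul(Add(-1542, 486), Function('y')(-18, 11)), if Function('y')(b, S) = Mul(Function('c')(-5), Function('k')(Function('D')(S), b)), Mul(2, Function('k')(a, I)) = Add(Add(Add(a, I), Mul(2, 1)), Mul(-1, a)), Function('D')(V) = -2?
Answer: 16896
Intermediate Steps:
Function('k')(a, I) = Add(1, Mul(Rational(1, 2), I)) (Function('k')(a, I) = Mul(Rational(1, 2), Add(Add(Add(a, I), Mul(2, 1)), Mul(-1, a))) = Mul(Rational(1, 2), Add(Add(Add(I, a), 2), Mul(-1, a))) = Mul(Rational(1, 2), Add(Add(2, I, a), Mul(-1, a))) = Mul(Rational(1, 2), Add(2, I)) = Add(1, Mul(Rational(1, 2), I)))
Function('y')(b, S) = Add(2, b) (Function('y')(b, S) = Mul(2, Add(1, Mul(Rational(1, 2), b))) = Add(2, b))
Mul(Add(-1542, 486), Function('y')(-18, 11)) = Mul(Add(-1542, 486), Add(2, -18)) = Mul(-1056, -16) = 16896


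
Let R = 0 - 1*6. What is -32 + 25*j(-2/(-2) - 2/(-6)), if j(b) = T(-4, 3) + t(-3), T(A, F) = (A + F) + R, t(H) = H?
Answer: -282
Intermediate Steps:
R = -6 (R = 0 - 6 = -6)
T(A, F) = -6 + A + F (T(A, F) = (A + F) - 6 = -6 + A + F)
j(b) = -10 (j(b) = (-6 - 4 + 3) - 3 = -7 - 3 = -10)
-32 + 25*j(-2/(-2) - 2/(-6)) = -32 + 25*(-10) = -32 - 250 = -282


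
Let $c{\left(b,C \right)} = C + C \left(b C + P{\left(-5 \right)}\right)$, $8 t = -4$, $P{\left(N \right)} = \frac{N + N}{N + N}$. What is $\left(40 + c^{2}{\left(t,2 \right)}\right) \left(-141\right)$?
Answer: $-6204$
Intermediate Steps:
$P{\left(N \right)} = 1$ ($P{\left(N \right)} = \frac{2 N}{2 N} = 2 N \frac{1}{2 N} = 1$)
$t = - \frac{1}{2}$ ($t = \frac{1}{8} \left(-4\right) = - \frac{1}{2} \approx -0.5$)
$c{\left(b,C \right)} = C + C \left(1 + C b\right)$ ($c{\left(b,C \right)} = C + C \left(b C + 1\right) = C + C \left(C b + 1\right) = C + C \left(1 + C b\right)$)
$\left(40 + c^{2}{\left(t,2 \right)}\right) \left(-141\right) = \left(40 + \left(2 \left(2 + 2 \left(- \frac{1}{2}\right)\right)\right)^{2}\right) \left(-141\right) = \left(40 + \left(2 \left(2 - 1\right)\right)^{2}\right) \left(-141\right) = \left(40 + \left(2 \cdot 1\right)^{2}\right) \left(-141\right) = \left(40 + 2^{2}\right) \left(-141\right) = \left(40 + 4\right) \left(-141\right) = 44 \left(-141\right) = -6204$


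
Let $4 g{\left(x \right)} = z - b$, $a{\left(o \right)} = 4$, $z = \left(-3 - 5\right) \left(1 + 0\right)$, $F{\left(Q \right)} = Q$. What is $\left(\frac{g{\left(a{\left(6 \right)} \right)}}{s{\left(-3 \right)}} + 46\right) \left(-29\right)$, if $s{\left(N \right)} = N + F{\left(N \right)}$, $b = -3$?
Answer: $- \frac{32161}{24} \approx -1340.0$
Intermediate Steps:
$z = -8$ ($z = \left(-8\right) 1 = -8$)
$g{\left(x \right)} = - \frac{5}{4}$ ($g{\left(x \right)} = \frac{-8 - -3}{4} = \frac{-8 + 3}{4} = \frac{1}{4} \left(-5\right) = - \frac{5}{4}$)
$s{\left(N \right)} = 2 N$ ($s{\left(N \right)} = N + N = 2 N$)
$\left(\frac{g{\left(a{\left(6 \right)} \right)}}{s{\left(-3 \right)}} + 46\right) \left(-29\right) = \left(- \frac{5}{4 \cdot 2 \left(-3\right)} + 46\right) \left(-29\right) = \left(- \frac{5}{4 \left(-6\right)} + 46\right) \left(-29\right) = \left(\left(- \frac{5}{4}\right) \left(- \frac{1}{6}\right) + 46\right) \left(-29\right) = \left(\frac{5}{24} + 46\right) \left(-29\right) = \frac{1109}{24} \left(-29\right) = - \frac{32161}{24}$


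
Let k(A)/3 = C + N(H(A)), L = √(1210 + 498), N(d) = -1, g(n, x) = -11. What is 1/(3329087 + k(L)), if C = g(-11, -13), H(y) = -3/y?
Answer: 1/3329051 ≈ 3.0039e-7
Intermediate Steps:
C = -11
L = 2*√427 (L = √1708 = 2*√427 ≈ 41.328)
k(A) = -36 (k(A) = 3*(-11 - 1) = 3*(-12) = -36)
1/(3329087 + k(L)) = 1/(3329087 - 36) = 1/3329051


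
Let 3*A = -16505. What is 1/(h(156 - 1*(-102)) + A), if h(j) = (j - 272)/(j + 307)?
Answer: -1695/9325367 ≈ -0.00018176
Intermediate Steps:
A = -16505/3 (A = (1/3)*(-16505) = -16505/3 ≈ -5501.7)
h(j) = (-272 + j)/(307 + j)
1/(h(156 - 1*(-102)) + A) = 1/((-272 + (156 - 1*(-102)))/(307 + (156 - 1*(-102))) - 16505/3) = 1/((-272 + (156 + 102))/(307 + (156 + 102)) - 16505/3) = 1/((-272 + 258)/(307 + 258) - 16505/3) = 1/(-14/565 - 16505/3) = 1/(-9325367/1695) = -1695/9325367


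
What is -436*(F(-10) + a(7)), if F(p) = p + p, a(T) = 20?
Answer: 0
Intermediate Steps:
F(p) = 2*p
-436*(F(-10) + a(7)) = -436*(2*(-10) + 20) = -436*(-20 + 20) = -436*0 = 0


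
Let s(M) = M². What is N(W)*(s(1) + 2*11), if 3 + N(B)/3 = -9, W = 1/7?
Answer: -828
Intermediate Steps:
W = ⅐ ≈ 0.14286
N(B) = -36 (N(B) = -9 + 3*(-9) = -9 - 27 = -36)
N(W)*(s(1) + 2*11) = -36*(1² + 2*11) = -36*(1 + 22) = -36*23 = -828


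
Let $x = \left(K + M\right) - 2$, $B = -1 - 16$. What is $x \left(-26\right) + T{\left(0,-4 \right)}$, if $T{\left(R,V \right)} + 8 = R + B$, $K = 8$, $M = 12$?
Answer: $-493$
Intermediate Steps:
$B = -17$ ($B = -1 - 16 = -17$)
$x = 18$ ($x = \left(8 + 12\right) - 2 = 20 - 2 = 18$)
$T{\left(R,V \right)} = -25 + R$ ($T{\left(R,V \right)} = -8 + \left(R - 17\right) = -8 + \left(-17 + R\right) = -25 + R$)
$x \left(-26\right) + T{\left(0,-4 \right)} = 18 \left(-26\right) + \left(-25 + 0\right) = -468 - 25 = -493$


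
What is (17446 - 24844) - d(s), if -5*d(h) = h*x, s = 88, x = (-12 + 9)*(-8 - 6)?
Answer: -33294/5 ≈ -6658.8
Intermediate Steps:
x = 42 (x = -3*(-14) = 42)
d(h) = -42*h/5 (d(h) = -h*42/5 = -42*h/5)
(17446 - 24844) - d(s) = (17446 - 24844) - (-42)*88/5 = -7398 - 1*(-3696/5) = -7398 + 3696/5 = -33294/5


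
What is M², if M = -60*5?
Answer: 90000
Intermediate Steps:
M = -300
M² = (-300)² = 90000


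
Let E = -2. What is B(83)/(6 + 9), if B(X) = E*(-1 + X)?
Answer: -164/15 ≈ -10.933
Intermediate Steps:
B(X) = 2 - 2*X (B(X) = -2*(-1 + X) = 2 - 2*X)
B(83)/(6 + 9) = (2 - 2*83)/(6 + 9) = (2 - 166)/15 = (1/15)*(-164) = -164/15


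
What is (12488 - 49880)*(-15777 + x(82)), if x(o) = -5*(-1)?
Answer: 589746624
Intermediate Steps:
x(o) = 5
(12488 - 49880)*(-15777 + x(82)) = (12488 - 49880)*(-15777 + 5) = -37392*(-15772) = 589746624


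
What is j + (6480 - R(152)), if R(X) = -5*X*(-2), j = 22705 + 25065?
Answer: 52730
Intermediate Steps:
j = 47770
R(X) = 10*X
j + (6480 - R(152)) = 47770 + (6480 - 10*152) = 47770 + (6480 - 1*1520) = 47770 + (6480 - 1520) = 47770 + 4960 = 52730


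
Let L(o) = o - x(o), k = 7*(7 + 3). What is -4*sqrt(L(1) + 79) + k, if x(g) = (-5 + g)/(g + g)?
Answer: 70 - 4*sqrt(82) ≈ 33.778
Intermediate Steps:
k = 70 (k = 7*10 = 70)
x(g) = (-5 + g)/(2*g) (x(g) = (-5 + g)/((2*g)) = (-5 + g)*(1/(2*g)) = (-5 + g)/(2*g))
L(o) = o - (-5 + o)/(2*o)
-4*sqrt(L(1) + 79) + k = -4*sqrt((-1/2 + 1 + (5/2)/1) + 79) + 70 = -4*sqrt((-1/2 + 1 + (5/2)*1) + 79) + 70 = -4*sqrt((-1/2 + 1 + 5/2) + 79) + 70 = -4*sqrt(3 + 79) + 70 = -4*sqrt(82) + 70 = 70 - 4*sqrt(82)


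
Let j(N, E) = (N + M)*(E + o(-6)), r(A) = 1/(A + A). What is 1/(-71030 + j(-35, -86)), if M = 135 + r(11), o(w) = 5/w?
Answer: -132/10522681 ≈ -1.2544e-5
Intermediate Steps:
r(A) = 1/(2*A)
M = 2971/22 (M = 135 + (1/2)/11 = 135 + (1/2)*(1/11) = 135 + 1/22 = 2971/22 ≈ 135.05)
j(N, E) = (-5/6 + E)*(2971/22 + N) (j(N, E) = (N + 2971/22)*(E + 5/(-6)) = (2971/22 + N)*(E + 5*(-1/6)) = (2971/22 + N)*(E - 5/6) = (2971/22 + N)*(-5/6 + E) = (-5/6 + E)*(2971/22 + N))
1/(-71030 + j(-35, -86)) = 1/(-71030 + (-14855/132 - 5/6*(-35) + (2971/22)*(-86) - 86*(-35))) = 1/(-71030 + (-14855/132 + 175/6 - 127753/11 + 3010)) = 1/(-71030 - 1146721/132) = 1/(-10522681/132) = -132/10522681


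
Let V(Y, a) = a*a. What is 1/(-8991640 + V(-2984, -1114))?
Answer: -1/7750644 ≈ -1.2902e-7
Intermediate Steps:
V(Y, a) = a²
1/(-8991640 + V(-2984, -1114)) = 1/(-8991640 + (-1114)²) = 1/(-8991640 + 1240996) = 1/(-7750644) = -1/7750644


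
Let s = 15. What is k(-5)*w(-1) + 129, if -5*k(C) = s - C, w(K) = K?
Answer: 133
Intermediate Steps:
k(C) = -3 + C/5 (k(C) = -(15 - C)/5 = -3 + C/5)
k(-5)*w(-1) + 129 = (-3 + (1/5)*(-5))*(-1) + 129 = (-3 - 1)*(-1) + 129 = -4*(-1) + 129 = 4 + 129 = 133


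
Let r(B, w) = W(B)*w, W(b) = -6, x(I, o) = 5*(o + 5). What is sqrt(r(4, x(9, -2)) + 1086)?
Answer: 2*sqrt(249) ≈ 31.559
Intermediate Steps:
x(I, o) = 25 + 5*o (x(I, o) = 5*(5 + o) = 25 + 5*o)
r(B, w) = -6*w
sqrt(r(4, x(9, -2)) + 1086) = sqrt(-6*(25 + 5*(-2)) + 1086) = sqrt(-6*(25 - 10) + 1086) = sqrt(-6*15 + 1086) = sqrt(-90 + 1086) = sqrt(996) = 2*sqrt(249)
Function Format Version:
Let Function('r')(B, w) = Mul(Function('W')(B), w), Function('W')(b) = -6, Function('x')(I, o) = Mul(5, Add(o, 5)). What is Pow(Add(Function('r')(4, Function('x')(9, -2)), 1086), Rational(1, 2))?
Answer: Mul(2, Pow(249, Rational(1, 2))) ≈ 31.559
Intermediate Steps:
Function('x')(I, o) = Add(25, Mul(5, o)) (Function('x')(I, o) = Mul(5, Add(5, o)) = Add(25, Mul(5, o)))
Function('r')(B, w) = Mul(-6, w)
Pow(Add(Function('r')(4, Function('x')(9, -2)), 1086), Rational(1, 2)) = Pow(Add(Mul(-6, Add(25, Mul(5, -2))), 1086), Rational(1, 2)) = Pow(Add(Mul(-6, Add(25, -10)), 1086), Rational(1, 2)) = Pow(Add(Mul(-6, 15), 1086), Rational(1, 2)) = Pow(Add(-90, 1086), Rational(1, 2)) = Pow(996, Rational(1, 2)) = Mul(2, Pow(249, Rational(1, 2)))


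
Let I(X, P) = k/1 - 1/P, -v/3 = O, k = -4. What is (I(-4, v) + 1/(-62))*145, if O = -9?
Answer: -983825/1674 ≈ -587.71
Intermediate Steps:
v = 27 (v = -3*(-9) = 27)
I(X, P) = -4 - 1/P (I(X, P) = -4/1 - 1/P = -4*1 - 1/P = -4 - 1/P)
(I(-4, v) + 1/(-62))*145 = ((-4 - 1/27) + 1/(-62))*145 = ((-4 - 1*1/27) - 1/62)*145 = ((-4 - 1/27) - 1/62)*145 = (-109/27 - 1/62)*145 = -6785/1674*145 = -983825/1674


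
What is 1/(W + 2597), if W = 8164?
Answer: 1/10761 ≈ 9.2928e-5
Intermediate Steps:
1/(W + 2597) = 1/(8164 + 2597) = 1/10761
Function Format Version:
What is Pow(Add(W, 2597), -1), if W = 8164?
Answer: Rational(1, 10761) ≈ 9.2928e-5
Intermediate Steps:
Pow(Add(W, 2597), -1) = Pow(Add(8164, 2597), -1) = Pow(10761, -1) = Rational(1, 10761)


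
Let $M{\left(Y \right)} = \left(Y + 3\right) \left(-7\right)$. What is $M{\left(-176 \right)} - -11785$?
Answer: $12996$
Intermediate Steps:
$M{\left(Y \right)} = -21 - 7 Y$ ($M{\left(Y \right)} = \left(3 + Y\right) \left(-7\right) = -21 - 7 Y$)
$M{\left(-176 \right)} - -11785 = \left(-21 - -1232\right) - -11785 = \left(-21 + 1232\right) + 11785 = 1211 + 11785 = 12996$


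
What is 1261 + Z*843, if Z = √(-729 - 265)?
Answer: 1261 + 843*I*√994 ≈ 1261.0 + 26578.0*I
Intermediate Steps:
Z = I*√994 (Z = √(-994) = I*√994 ≈ 31.528*I)
1261 + Z*843 = 1261 + (I*√994)*843 = 1261 + 843*I*√994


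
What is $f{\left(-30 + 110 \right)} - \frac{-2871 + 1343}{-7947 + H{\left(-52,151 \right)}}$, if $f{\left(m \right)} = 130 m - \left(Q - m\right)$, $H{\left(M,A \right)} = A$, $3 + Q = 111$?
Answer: $\frac{20214646}{1949} \approx 10372.0$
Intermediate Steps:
$Q = 108$ ($Q = -3 + 111 = 108$)
$f{\left(m \right)} = -108 + 131 m$ ($f{\left(m \right)} = 130 m + \left(m - 108\right) = 130 m + \left(-108 + m\right) = -108 + 131 m$)
$f{\left(-30 + 110 \right)} - \frac{-2871 + 1343}{-7947 + H{\left(-52,151 \right)}} = \left(-108 + 131 \left(-30 + 110\right)\right) - \frac{-2871 + 1343}{-7947 + 151} = \left(-108 + 131 \cdot 80\right) - - \frac{1528}{-7796} = \left(-108 + 10480\right) - \left(-1528\right) \left(- \frac{1}{7796}\right) = 10372 - \frac{382}{1949} = \frac{20214646}{1949}$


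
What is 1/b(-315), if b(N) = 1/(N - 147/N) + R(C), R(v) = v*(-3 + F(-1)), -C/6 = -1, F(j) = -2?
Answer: -4718/141555 ≈ -0.033330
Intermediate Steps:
C = 6 (C = -6*(-1) = 6)
R(v) = -5*v (R(v) = v*(-3 - 2) = v*(-5) = -5*v)
b(N) = -30 + 1/(N - 147/N) (b(N) = 1/(N - 147/N) - 5*6 = 1/(N - 147/N) - 30 = -30 + 1/(N - 147/N))
1/b(-315) = 1/((4410 - 315 - 30*(-315)**2)/(-147 + (-315)**2)) = 1/((4410 - 315 - 30*99225)/(-147 + 99225)) = 1/((4410 - 315 - 2976750)/99078) = 1/((1/99078)*(-2972655)) = 1/(-141555/4718) = -4718/141555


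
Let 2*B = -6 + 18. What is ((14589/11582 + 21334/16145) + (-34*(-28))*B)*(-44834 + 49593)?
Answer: 5085360082042007/186991390 ≈ 2.7196e+7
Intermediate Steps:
B = 6 (B = (-6 + 18)/2 = (½)*12 = 6)
((14589/11582 + 21334/16145) + (-34*(-28))*B)*(-44834 + 49593) = ((14589/11582 + 21334/16145) - 34*(-28)*6)*(-44834 + 49593) = ((14589*(1/11582) + 21334*(1/16145)) + 952*6)*4759 = ((14589/11582 + 21334/16145) + 5712)*4759 = (482629793/186991390 + 5712)*4759 = (1068577449473/186991390)*4759 = 5085360082042007/186991390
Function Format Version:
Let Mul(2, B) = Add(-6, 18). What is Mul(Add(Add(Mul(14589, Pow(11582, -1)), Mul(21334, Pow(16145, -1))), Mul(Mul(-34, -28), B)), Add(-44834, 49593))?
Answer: Rational(5085360082042007, 186991390) ≈ 2.7196e+7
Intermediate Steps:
B = 6 (B = Mul(Rational(1, 2), Add(-6, 18)) = Mul(Rational(1, 2), 12) = 6)
Mul(Add(Add(Mul(14589, Pow(11582, -1)), Mul(21334, Pow(16145, -1))), Mul(Mul(-34, -28), B)), Add(-44834, 49593)) = Mul(Add(Add(Mul(14589, Pow(11582, -1)), Mul(21334, Pow(16145, -1))), Mul(Mul(-34, -28), 6)), Add(-44834, 49593)) = Mul(Add(Add(Mul(14589, Rational(1, 11582)), Mul(21334, Rational(1, 16145))), Mul(952, 6)), 4759) = Mul(Add(Add(Rational(14589, 11582), Rational(21334, 16145)), 5712), 4759) = Mul(Add(Rational(482629793, 186991390), 5712), 4759) = Mul(Rational(1068577449473, 186991390), 4759) = Rational(5085360082042007, 186991390)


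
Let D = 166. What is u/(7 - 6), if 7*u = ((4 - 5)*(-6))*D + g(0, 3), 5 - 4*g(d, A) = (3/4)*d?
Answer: 3989/28 ≈ 142.46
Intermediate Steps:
g(d, A) = 5/4 - 3*d/16 (g(d, A) = 5/4 - 3/4*d/4 = 5/4 - 3*(¼)*d/4 = 5/4 - 3*d/16)
u = 3989/28 (u = (((4 - 5)*(-6))*166 + (5/4 - 3/16*0))/7 = (-1*(-6)*166 + (5/4 + 0))/7 = (6*166 + 5/4)/7 = (996 + 5/4)/7 = (⅐)*(3989/4) = 3989/28 ≈ 142.46)
u/(7 - 6) = (3989/28)/(7 - 6) = (3989/28)/1 = 1*(3989/28) = 3989/28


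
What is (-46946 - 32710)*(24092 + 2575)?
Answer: -2124186552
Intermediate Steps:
(-46946 - 32710)*(24092 + 2575) = -79656*26667 = -2124186552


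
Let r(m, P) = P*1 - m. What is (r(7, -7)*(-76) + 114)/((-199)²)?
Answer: 1178/39601 ≈ 0.029747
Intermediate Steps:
r(m, P) = P - m
(r(7, -7)*(-76) + 114)/((-199)²) = ((-7 - 1*7)*(-76) + 114)/((-199)²) = ((-7 - 7)*(-76) + 114)/39601 = (-14*(-76) + 114)*(1/39601) = (1064 + 114)*(1/39601) = 1178*(1/39601) = 1178/39601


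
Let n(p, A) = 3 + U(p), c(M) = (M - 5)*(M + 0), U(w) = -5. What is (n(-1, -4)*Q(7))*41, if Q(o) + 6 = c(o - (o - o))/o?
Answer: 328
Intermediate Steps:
c(M) = M*(-5 + M) (c(M) = (-5 + M)*M = M*(-5 + M))
n(p, A) = -2 (n(p, A) = 3 - 5 = -2)
Q(o) = -11 + o (Q(o) = -6 + ((o - (o - o))*(-5 + (o - (o - o))))/o = -6 + ((o - 1*0)*(-5 + (o - 1*0)))/o = -6 + ((o + 0)*(-5 + (o + 0)))/o = -6 + (o*(-5 + o))/o = -6 + (-5 + o) = -11 + o)
(n(-1, -4)*Q(7))*41 = -2*(-11 + 7)*41 = -2*(-4)*41 = 8*41 = 328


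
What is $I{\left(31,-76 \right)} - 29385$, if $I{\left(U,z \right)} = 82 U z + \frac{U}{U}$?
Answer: $-222576$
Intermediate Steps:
$I{\left(U,z \right)} = 1 + 82 U z$ ($I{\left(U,z \right)} = 82 U z + 1 = 1 + 82 U z$)
$I{\left(31,-76 \right)} - 29385 = \left(1 + 82 \cdot 31 \left(-76\right)\right) - 29385 = \left(1 - 193192\right) - 29385 = -193191 - 29385 = -222576$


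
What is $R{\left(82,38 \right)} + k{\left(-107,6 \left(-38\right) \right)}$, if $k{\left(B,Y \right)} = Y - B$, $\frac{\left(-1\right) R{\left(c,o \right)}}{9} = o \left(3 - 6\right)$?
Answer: $905$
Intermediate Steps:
$R{\left(c,o \right)} = 27 o$ ($R{\left(c,o \right)} = - 9 o \left(3 - 6\right) = - 9 o \left(-3\right) = - 9 \left(- 3 o\right) = 27 o$)
$R{\left(82,38 \right)} + k{\left(-107,6 \left(-38\right) \right)} = 27 \cdot 38 + \left(6 \left(-38\right) - -107\right) = 1026 + \left(-228 + 107\right) = 1026 - 121 = 905$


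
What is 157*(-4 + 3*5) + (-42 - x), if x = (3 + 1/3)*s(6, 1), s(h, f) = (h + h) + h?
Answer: 1625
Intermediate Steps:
s(h, f) = 3*h (s(h, f) = 2*h + h = 3*h)
x = 60 (x = (3 + 1/3)*(3*6) = (3 + 1/3)*18 = (10/3)*18 = 60)
157*(-4 + 3*5) + (-42 - x) = 157*(-4 + 3*5) + (-42 - 1*60) = 157*(-4 + 15) + (-42 - 60) = 157*11 - 102 = 1727 - 102 = 1625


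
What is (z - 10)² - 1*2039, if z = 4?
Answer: -2003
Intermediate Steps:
(z - 10)² - 1*2039 = (4 - 10)² - 1*2039 = (-6)² - 2039 = 36 - 2039 = -2003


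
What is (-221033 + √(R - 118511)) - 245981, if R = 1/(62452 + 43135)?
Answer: -467014 + 6*I*√36700929474477/105587 ≈ -4.6701e+5 + 344.25*I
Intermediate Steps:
R = 1/105587 ≈ 9.4709e-6
(-221033 + √(R - 118511)) - 245981 = (-221033 + √(1/105587 - 118511)) - 245981 = (-221033 + √(-12513220956/105587)) - 245981 = (-221033 + 6*I*√36700929474477/105587) - 245981 = -467014 + 6*I*√36700929474477/105587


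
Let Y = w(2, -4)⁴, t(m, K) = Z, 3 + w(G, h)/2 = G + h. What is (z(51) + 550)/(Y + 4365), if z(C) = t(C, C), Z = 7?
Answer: 557/14365 ≈ 0.038775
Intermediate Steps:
w(G, h) = -6 + 2*G + 2*h (w(G, h) = -6 + 2*(G + h) = -6 + (2*G + 2*h) = -6 + 2*G + 2*h)
t(m, K) = 7
z(C) = 7
Y = 10000 (Y = (-6 + 2*2 + 2*(-4))⁴ = (-6 + 4 - 8)⁴ = (-10)⁴ = 10000)
(z(51) + 550)/(Y + 4365) = (7 + 550)/(10000 + 4365) = 557/14365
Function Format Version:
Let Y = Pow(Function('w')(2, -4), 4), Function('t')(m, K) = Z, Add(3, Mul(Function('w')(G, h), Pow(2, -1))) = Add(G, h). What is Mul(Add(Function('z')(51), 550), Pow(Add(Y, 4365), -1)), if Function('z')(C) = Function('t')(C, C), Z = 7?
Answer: Rational(557, 14365) ≈ 0.038775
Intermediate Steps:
Function('w')(G, h) = Add(-6, Mul(2, G), Mul(2, h)) (Function('w')(G, h) = Add(-6, Mul(2, Add(G, h))) = Add(-6, Add(Mul(2, G), Mul(2, h))) = Add(-6, Mul(2, G), Mul(2, h)))
Function('t')(m, K) = 7
Function('z')(C) = 7
Y = 10000 (Y = Pow(Add(-6, Mul(2, 2), Mul(2, -4)), 4) = Pow(Add(-6, 4, -8), 4) = Pow(-10, 4) = 10000)
Mul(Add(Function('z')(51), 550), Pow(Add(Y, 4365), -1)) = Mul(Add(7, 550), Pow(Add(10000, 4365), -1)) = Mul(557, Pow(14365, -1)) = Mul(557, Rational(1, 14365)) = Rational(557, 14365)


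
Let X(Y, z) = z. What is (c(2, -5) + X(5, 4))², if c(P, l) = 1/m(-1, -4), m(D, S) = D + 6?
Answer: 441/25 ≈ 17.640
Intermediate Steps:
m(D, S) = 6 + D
c(P, l) = ⅕ (c(P, l) = 1/(6 - 1) = 1/5 = ⅕)
(c(2, -5) + X(5, 4))² = (⅕ + 4)² = (21/5)² = 441/25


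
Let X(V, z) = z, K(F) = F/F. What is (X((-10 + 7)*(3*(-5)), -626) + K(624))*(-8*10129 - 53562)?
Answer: 84121250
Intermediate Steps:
K(F) = 1
(X((-10 + 7)*(3*(-5)), -626) + K(624))*(-8*10129 - 53562) = (-626 + 1)*(-8*10129 - 53562) = -625*(-81032 - 53562) = -625*(-134594) = 84121250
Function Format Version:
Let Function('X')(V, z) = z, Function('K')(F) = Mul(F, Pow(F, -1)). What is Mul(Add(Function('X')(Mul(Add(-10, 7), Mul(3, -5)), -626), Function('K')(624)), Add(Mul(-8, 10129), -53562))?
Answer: 84121250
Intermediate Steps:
Function('K')(F) = 1
Mul(Add(Function('X')(Mul(Add(-10, 7), Mul(3, -5)), -626), Function('K')(624)), Add(Mul(-8, 10129), -53562)) = Mul(Add(-626, 1), Add(Mul(-8, 10129), -53562)) = Mul(-625, Add(-81032, -53562)) = Mul(-625, -134594) = 84121250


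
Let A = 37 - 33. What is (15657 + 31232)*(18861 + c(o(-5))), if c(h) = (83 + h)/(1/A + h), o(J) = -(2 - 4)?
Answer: 7975303121/9 ≈ 8.8615e+8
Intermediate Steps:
o(J) = 2 (o(J) = -1*(-2) = 2)
A = 4
c(h) = (83 + h)/(¼ + h) (c(h) = (83 + h)/(1/4 + h) = (83 + h)/(¼ + h))
(15657 + 31232)*(18861 + c(o(-5))) = (15657 + 31232)*(18861 + 4*(83 + 2)/(1 + 4*2)) = 46889*(18861 + 4*85/(1 + 8)) = 46889*(18861 + 4*85/9) = 46889*(18861 + 4*(⅑)*85) = 46889*(18861 + 340/9) = 46889*(170089/9) = 7975303121/9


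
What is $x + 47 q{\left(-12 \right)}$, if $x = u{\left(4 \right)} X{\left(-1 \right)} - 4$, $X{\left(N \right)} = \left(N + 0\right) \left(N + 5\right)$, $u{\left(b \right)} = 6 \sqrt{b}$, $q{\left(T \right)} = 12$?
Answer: $512$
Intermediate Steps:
$X{\left(N \right)} = N \left(5 + N\right)$
$x = -52$ ($x = 6 \sqrt{4} \left(- (5 - 1)\right) - 4 = 6 \cdot 2 \left(\left(-1\right) 4\right) - 4 = 12 \left(-4\right) - 4 = -48 - 4 = -52$)
$x + 47 q{\left(-12 \right)} = -52 + 47 \cdot 12 = -52 + 564 = 512$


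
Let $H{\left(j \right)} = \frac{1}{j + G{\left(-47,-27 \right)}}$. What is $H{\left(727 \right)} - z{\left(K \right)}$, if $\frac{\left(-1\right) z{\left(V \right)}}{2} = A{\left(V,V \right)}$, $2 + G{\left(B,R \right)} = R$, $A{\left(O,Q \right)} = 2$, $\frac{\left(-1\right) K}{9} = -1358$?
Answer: $\frac{2793}{698} \approx 4.0014$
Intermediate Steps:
$K = 12222$ ($K = \left(-9\right) \left(-1358\right) = 12222$)
$G{\left(B,R \right)} = -2 + R$
$z{\left(V \right)} = -4$ ($z{\left(V \right)} = \left(-2\right) 2 = -4$)
$H{\left(j \right)} = \frac{1}{-29 + j}$ ($H{\left(j \right)} = \frac{1}{j - 29} = \frac{1}{-29 + j}$)
$H{\left(727 \right)} - z{\left(K \right)} = \frac{1}{-29 + 727} - -4 = \frac{1}{698} + 4 = \frac{2793}{698}$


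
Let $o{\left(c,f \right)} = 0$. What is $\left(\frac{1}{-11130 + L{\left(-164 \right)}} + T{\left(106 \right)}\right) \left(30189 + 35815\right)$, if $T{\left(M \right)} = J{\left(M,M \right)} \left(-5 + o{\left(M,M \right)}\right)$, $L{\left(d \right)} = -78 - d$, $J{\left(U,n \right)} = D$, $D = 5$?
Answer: $- \frac{4555942601}{2761} \approx -1.6501 \cdot 10^{6}$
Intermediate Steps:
$J{\left(U,n \right)} = 5$
$T{\left(M \right)} = -25$ ($T{\left(M \right)} = 5 \left(-5 + 0\right) = 5 \left(-5\right) = -25$)
$\left(\frac{1}{-11130 + L{\left(-164 \right)}} + T{\left(106 \right)}\right) \left(30189 + 35815\right) = \left(\frac{1}{-11130 - -86} - 25\right) \left(30189 + 35815\right) = \left(\frac{1}{-11130 + \left(-78 + 164\right)} - 25\right) 66004 = \left(\frac{1}{-11130 + 86} - 25\right) 66004 = \left(\frac{1}{-11044} - 25\right) 66004 = \left(- \frac{1}{11044} - 25\right) 66004 = \left(- \frac{276101}{11044}\right) 66004 = - \frac{4555942601}{2761}$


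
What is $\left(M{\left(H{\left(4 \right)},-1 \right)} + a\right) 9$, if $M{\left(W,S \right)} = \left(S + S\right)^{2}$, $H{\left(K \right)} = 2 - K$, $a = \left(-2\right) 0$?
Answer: $36$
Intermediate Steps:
$a = 0$
$M{\left(W,S \right)} = 4 S^{2}$ ($M{\left(W,S \right)} = \left(2 S\right)^{2} = 4 S^{2}$)
$\left(M{\left(H{\left(4 \right)},-1 \right)} + a\right) 9 = \left(4 \left(-1\right)^{2} + 0\right) 9 = \left(4 \cdot 1 + 0\right) 9 = \left(4 + 0\right) 9 = 4 \cdot 9 = 36$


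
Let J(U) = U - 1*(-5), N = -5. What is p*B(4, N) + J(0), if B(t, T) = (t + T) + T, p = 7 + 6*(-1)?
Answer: -1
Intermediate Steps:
J(U) = 5 + U (J(U) = U + 5 = 5 + U)
p = 1 (p = 7 - 6 = 1)
B(t, T) = t + 2*T (B(t, T) = (T + t) + T = t + 2*T)
p*B(4, N) + J(0) = 1*(4 + 2*(-5)) + (5 + 0) = 1*(4 - 10) + 5 = 1*(-6) + 5 = -6 + 5 = -1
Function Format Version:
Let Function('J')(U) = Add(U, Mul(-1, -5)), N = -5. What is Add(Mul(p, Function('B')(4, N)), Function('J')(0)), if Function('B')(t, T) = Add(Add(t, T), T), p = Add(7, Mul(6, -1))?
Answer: -1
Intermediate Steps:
Function('J')(U) = Add(5, U) (Function('J')(U) = Add(U, 5) = Add(5, U))
p = 1 (p = Add(7, -6) = 1)
Function('B')(t, T) = Add(t, Mul(2, T)) (Function('B')(t, T) = Add(Add(T, t), T) = Add(t, Mul(2, T)))
Add(Mul(p, Function('B')(4, N)), Function('J')(0)) = Add(Mul(1, Add(4, Mul(2, -5))), Add(5, 0)) = Add(Mul(1, Add(4, -10)), 5) = Add(Mul(1, -6), 5) = Add(-6, 5) = -1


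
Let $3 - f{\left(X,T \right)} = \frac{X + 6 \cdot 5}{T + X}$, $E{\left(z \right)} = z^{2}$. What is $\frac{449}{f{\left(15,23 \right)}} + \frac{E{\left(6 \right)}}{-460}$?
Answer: $\frac{85283}{345} \approx 247.2$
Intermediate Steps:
$f{\left(X,T \right)} = 3 - \frac{30 + X}{T + X}$ ($f{\left(X,T \right)} = 3 - \frac{X + 6 \cdot 5}{T + X} = 3 - \frac{X + 30}{T + X} = 3 - \frac{30 + X}{T + X}$)
$\frac{449}{f{\left(15,23 \right)}} + \frac{E{\left(6 \right)}}{-460} = \frac{449}{\frac{1}{23 + 15} \left(-30 + 2 \cdot 15 + 3 \cdot 23\right)} + \frac{6^{2}}{-460} = \frac{449}{\frac{1}{38} \left(-30 + 30 + 69\right)} + 36 \left(- \frac{1}{460}\right) = \frac{449}{\frac{1}{38} \cdot 69} - \frac{9}{115} = \frac{449}{\frac{69}{38}} - \frac{9}{115} = 449 \cdot \frac{38}{69} - \frac{9}{115} = \frac{17062}{69} - \frac{9}{115} = \frac{85283}{345}$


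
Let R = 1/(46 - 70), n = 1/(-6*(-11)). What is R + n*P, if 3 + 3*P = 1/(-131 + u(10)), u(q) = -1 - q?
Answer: -3197/56232 ≈ -0.056854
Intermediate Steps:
n = 1/66 ≈ 0.015152
R = -1/24 (R = 1/(-24) = -1/24 ≈ -0.041667)
P = -427/426 (P = -1 + 1/(3*(-131 + (-1 - 1*10))) = -1 + 1/(3*(-131 + (-1 - 10))) = -1 + 1/(3*(-131 - 11)) = -1 + (⅓)/(-142) = -1 + (⅓)*(-1/142) = -1 - 1/426 = -427/426 ≈ -1.0023)
R + n*P = -1/24 + (1/66)*(-427/426) = -1/24 - 427/28116 = -3197/56232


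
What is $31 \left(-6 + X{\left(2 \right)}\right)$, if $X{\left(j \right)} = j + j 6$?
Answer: $248$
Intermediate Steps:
$X{\left(j \right)} = 7 j$ ($X{\left(j \right)} = j + 6 j = 7 j$)
$31 \left(-6 + X{\left(2 \right)}\right) = 31 \left(-6 + 7 \cdot 2\right) = 31 \left(-6 + 14\right) = 31 \cdot 8 = 248$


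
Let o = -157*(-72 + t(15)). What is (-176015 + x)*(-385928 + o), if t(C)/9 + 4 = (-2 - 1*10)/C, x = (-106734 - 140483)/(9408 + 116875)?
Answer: 40881822474106096/631415 ≈ 6.4746e+10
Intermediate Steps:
x = -247217/126283 ≈ -1.9576
t(C) = -36 - 108/C (t(C) = -36 + 9*((-2 - 1*10)/C) = -36 + 9*((-2 - 10)/C) = -36 + 9*(-12/C) = -36 - 108/C)
o = 90432/5 (o = -157*(-72 + (-36 - 108/15)) = -157*(-72 + (-36 - 108*1/15)) = -157*(-72 + (-36 - 36/5)) = -157*(-72 - 216/5) = -157*(-576/5) = 90432/5 ≈ 18086.)
(-176015 + x)*(-385928 + o) = (-176015 - 247217/126283)*(-385928 + 90432/5) = -22227949462/126283*(-1839208/5) = 40881822474106096/631415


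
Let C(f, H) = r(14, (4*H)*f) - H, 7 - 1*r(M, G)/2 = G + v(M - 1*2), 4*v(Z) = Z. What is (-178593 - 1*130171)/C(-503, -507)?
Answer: 308764/2039653 ≈ 0.15138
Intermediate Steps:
v(Z) = Z/4
r(M, G) = 15 - 2*G - M/2 (r(M, G) = 14 - 2*(G + (M - 1*2)/4) = 14 - 2*(G + (M - 2)/4) = 14 - 2*(G + (-2 + M)/4) = 14 - 2*(G + (-½ + M/4)) = 14 - 2*(-½ + G + M/4) = 14 + (1 - 2*G - M/2) = 15 - 2*G - M/2)
C(f, H) = 8 - H - 8*H*f (C(f, H) = (15 - 2*4*H*f - ½*14) - H = (15 - 8*H*f - 7) - H = (8 - 8*H*f) - H = 8 - H - 8*H*f)
(-178593 - 1*130171)/C(-503, -507) = (-178593 - 1*130171)/(8 - 1*(-507) - 8*(-507)*(-503)) = (-178593 - 130171)/(8 + 507 - 2040168) = -308764/(-2039653) = -308764*(-1/2039653) = 308764/2039653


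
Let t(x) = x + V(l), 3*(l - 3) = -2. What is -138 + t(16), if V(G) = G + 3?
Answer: -350/3 ≈ -116.67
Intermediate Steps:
l = 7/3 (l = 3 + (⅓)*(-2) = 3 - ⅔ = 7/3 ≈ 2.3333)
V(G) = 3 + G
t(x) = 16/3 + x (t(x) = x + (3 + 7/3) = x + 16/3 = 16/3 + x)
-138 + t(16) = -138 + (16/3 + 16) = -138 + 64/3 = -350/3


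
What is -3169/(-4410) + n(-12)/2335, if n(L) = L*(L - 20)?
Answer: 1818611/2059470 ≈ 0.88305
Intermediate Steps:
n(L) = L*(-20 + L)
-3169/(-4410) + n(-12)/2335 = -3169/(-4410) - 12*(-20 - 12)/2335 = -3169*(-1/4410) - 12*(-32)*(1/2335) = 3169/4410 + 384*(1/2335) = 3169/4410 + 384/2335 = 1818611/2059470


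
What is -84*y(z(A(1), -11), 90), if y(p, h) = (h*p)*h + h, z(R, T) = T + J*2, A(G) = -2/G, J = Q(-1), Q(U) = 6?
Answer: -687960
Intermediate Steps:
J = 6
z(R, T) = 12 + T (z(R, T) = T + 6*2 = T + 12 = 12 + T)
y(p, h) = h + p*h**2 (y(p, h) = p*h**2 + h = h + p*h**2)
-84*y(z(A(1), -11), 90) = -7560*(1 + 90*(12 - 11)) = -7560*(1 + 90*1) = -7560*(1 + 90) = -7560*91 = -84*8190 = -687960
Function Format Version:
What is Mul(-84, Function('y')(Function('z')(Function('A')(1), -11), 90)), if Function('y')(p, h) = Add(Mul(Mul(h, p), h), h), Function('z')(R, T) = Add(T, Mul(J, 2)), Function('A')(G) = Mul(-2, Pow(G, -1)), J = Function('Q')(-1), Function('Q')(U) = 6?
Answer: -687960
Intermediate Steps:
J = 6
Function('z')(R, T) = Add(12, T) (Function('z')(R, T) = Add(T, Mul(6, 2)) = Add(T, 12) = Add(12, T))
Function('y')(p, h) = Add(h, Mul(p, Pow(h, 2))) (Function('y')(p, h) = Add(Mul(p, Pow(h, 2)), h) = Add(h, Mul(p, Pow(h, 2))))
Mul(-84, Function('y')(Function('z')(Function('A')(1), -11), 90)) = Mul(-84, Mul(90, Add(1, Mul(90, Add(12, -11))))) = Mul(-84, Mul(90, Add(1, Mul(90, 1)))) = Mul(-84, Mul(90, Add(1, 90))) = Mul(-84, Mul(90, 91)) = Mul(-84, 8190) = -687960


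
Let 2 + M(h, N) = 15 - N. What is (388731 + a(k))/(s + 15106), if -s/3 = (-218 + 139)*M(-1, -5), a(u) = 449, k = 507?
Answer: 3355/167 ≈ 20.090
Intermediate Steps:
M(h, N) = 13 - N (M(h, N) = -2 + (15 - N) = 13 - N)
s = 4266 (s = -3*(-218 + 139)*(13 - 1*(-5)) = -(-237)*(13 + 5) = -(-237)*18 = -3*(-1422) = 4266)
(388731 + a(k))/(s + 15106) = (388731 + 449)/(4266 + 15106) = 389180/19372 = 389180*(1/19372) = 3355/167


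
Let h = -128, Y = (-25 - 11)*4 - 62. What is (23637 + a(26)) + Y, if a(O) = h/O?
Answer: 304539/13 ≈ 23426.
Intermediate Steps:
Y = -206 (Y = -36*4 - 62 = -144 - 62 = -206)
a(O) = -128/O
(23637 + a(26)) + Y = (23637 - 128/26) - 206 = (23637 - 128*1/26) - 206 = (23637 - 64/13) - 206 = 307217/13 - 206 = 304539/13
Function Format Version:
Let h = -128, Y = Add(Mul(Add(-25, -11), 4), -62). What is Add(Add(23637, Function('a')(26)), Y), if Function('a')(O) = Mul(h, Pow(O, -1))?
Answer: Rational(304539, 13) ≈ 23426.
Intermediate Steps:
Y = -206 (Y = Add(Mul(-36, 4), -62) = Add(-144, -62) = -206)
Function('a')(O) = Mul(-128, Pow(O, -1))
Add(Add(23637, Function('a')(26)), Y) = Add(Add(23637, Mul(-128, Pow(26, -1))), -206) = Add(Add(23637, Mul(-128, Rational(1, 26))), -206) = Add(Add(23637, Rational(-64, 13)), -206) = Add(Rational(307217, 13), -206) = Rational(304539, 13)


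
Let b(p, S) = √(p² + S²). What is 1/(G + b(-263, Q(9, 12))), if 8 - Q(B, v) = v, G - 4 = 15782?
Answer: 15786/249128611 - √69185/249128611 ≈ 6.2309e-5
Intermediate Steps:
G = 15786 (G = 4 + 15782 = 15786)
Q(B, v) = 8 - v
b(p, S) = √(S² + p²)
1/(G + b(-263, Q(9, 12))) = 1/(15786 + √((8 - 1*12)² + (-263)²)) = 1/(15786 + √((8 - 12)² + 69169)) = 1/(15786 + √((-4)² + 69169)) = 1/(15786 + √(16 + 69169)) = 1/(15786 + √69185)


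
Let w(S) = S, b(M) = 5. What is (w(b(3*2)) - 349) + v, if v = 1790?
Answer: 1446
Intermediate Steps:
(w(b(3*2)) - 349) + v = (5 - 349) + 1790 = -344 + 1790 = 1446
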